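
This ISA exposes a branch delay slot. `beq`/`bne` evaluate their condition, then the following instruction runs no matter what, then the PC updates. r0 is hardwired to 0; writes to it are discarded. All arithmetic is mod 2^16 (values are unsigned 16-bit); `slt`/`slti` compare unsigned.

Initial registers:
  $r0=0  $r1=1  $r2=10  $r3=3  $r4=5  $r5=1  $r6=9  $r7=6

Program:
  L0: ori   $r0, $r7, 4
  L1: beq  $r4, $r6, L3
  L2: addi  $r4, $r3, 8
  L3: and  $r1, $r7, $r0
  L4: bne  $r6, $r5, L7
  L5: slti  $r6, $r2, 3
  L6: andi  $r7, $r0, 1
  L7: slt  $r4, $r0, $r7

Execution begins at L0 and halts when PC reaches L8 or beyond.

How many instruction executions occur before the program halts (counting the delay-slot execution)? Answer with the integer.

[0] ori   $r0, $r7, 4  →  {$r0:0, $r1:1, $r2:10, $r3:3, $r4:5, $r5:1, $r6:9, $r7:6}
[1] beq  $r4, $r6, L3  →  {$r0:0, $r1:1, $r2:10, $r3:3, $r4:5, $r5:1, $r6:9, $r7:6}  ⟨branch fallthrough⟩
[2] addi  $r4, $r3, 8  →  {$r0:0, $r1:1, $r2:10, $r3:3, $r4:11, $r5:1, $r6:9, $r7:6}
[3] and  $r1, $r7, $r0  →  {$r0:0, $r1:0, $r2:10, $r3:3, $r4:11, $r5:1, $r6:9, $r7:6}
[4] bne  $r6, $r5, L7  →  {$r0:0, $r1:0, $r2:10, $r3:3, $r4:11, $r5:1, $r6:9, $r7:6}  ⟨branch taken⟩
[5] slti  $r6, $r2, 3  →  {$r0:0, $r1:0, $r2:10, $r3:3, $r4:11, $r5:1, $r6:0, $r7:6}
[7] slt  $r4, $r0, $r7  →  {$r0:0, $r1:0, $r2:10, $r3:3, $r4:1, $r5:1, $r6:0, $r7:6}

7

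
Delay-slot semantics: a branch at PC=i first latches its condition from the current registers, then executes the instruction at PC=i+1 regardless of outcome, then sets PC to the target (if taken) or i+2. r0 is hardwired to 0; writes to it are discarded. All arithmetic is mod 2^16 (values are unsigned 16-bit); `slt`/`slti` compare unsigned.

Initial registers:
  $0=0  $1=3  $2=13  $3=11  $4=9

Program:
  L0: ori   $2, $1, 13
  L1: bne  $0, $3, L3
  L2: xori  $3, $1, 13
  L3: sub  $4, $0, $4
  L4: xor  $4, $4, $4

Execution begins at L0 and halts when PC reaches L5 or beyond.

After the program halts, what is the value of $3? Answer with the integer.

[0] ori   $2, $1, 13  →  {$0:0, $1:3, $2:15, $3:11, $4:9}
[1] bne  $0, $3, L3  →  {$0:0, $1:3, $2:15, $3:11, $4:9}  ⟨branch taken⟩
[2] xori  $3, $1, 13  →  {$0:0, $1:3, $2:15, $3:14, $4:9}
[3] sub  $4, $0, $4  →  {$0:0, $1:3, $2:15, $3:14, $4:65527}
[4] xor  $4, $4, $4  →  {$0:0, $1:3, $2:15, $3:14, $4:0}

14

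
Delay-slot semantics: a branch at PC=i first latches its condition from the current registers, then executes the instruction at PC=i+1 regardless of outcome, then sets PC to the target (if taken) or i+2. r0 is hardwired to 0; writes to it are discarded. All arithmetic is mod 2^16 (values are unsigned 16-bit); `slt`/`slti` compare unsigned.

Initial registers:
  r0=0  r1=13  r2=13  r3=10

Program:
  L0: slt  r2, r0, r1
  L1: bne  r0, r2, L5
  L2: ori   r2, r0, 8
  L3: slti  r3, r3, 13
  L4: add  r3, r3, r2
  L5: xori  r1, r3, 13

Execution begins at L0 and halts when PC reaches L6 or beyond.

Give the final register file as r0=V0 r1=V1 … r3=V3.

r0=0 r1=7 r2=8 r3=10

  step pc=0: slt  r2, r0, r1  regs=(0,13,1,10)
  step pc=1: bne  r0, r2, L5  cond=T  regs=(0,13,1,10)
  step pc=2: ori   r2, r0, 8  regs=(0,13,8,10)
  step pc=5: xori  r1, r3, 13  regs=(0,7,8,10)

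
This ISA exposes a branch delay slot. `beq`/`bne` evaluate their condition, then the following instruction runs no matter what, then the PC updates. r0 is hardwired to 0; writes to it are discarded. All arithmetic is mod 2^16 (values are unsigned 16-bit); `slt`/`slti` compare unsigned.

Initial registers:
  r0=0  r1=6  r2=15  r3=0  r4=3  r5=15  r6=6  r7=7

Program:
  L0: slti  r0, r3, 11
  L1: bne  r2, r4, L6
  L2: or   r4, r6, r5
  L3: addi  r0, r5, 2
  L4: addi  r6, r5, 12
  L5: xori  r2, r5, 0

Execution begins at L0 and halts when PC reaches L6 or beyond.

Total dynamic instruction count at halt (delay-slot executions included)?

#0 slti  r0, r3, 11 ; 0/6/15/0/3/15/6/7
#1 bne  r2, r4, L6 ; 0/6/15/0/3/15/6/7 ; →target
#2 or   r4, r6, r5 ; 0/6/15/0/15/15/6/7

3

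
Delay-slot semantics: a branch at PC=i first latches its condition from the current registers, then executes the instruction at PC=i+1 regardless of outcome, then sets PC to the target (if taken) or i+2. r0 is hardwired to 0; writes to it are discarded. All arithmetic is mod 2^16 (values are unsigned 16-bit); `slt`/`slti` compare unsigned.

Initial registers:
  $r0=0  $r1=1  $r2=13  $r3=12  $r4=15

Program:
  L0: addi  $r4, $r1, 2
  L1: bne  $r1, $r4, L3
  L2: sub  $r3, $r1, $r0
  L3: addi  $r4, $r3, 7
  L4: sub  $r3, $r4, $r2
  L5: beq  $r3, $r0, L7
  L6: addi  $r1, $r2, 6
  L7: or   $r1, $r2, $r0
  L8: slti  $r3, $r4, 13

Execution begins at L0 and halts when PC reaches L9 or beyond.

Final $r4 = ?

8

  step pc=0: addi  $r4, $r1, 2  regs=(0,1,13,12,3)
  step pc=1: bne  $r1, $r4, L3  cond=T  regs=(0,1,13,12,3)
  step pc=2: sub  $r3, $r1, $r0  regs=(0,1,13,1,3)
  step pc=3: addi  $r4, $r3, 7  regs=(0,1,13,1,8)
  step pc=4: sub  $r3, $r4, $r2  regs=(0,1,13,65531,8)
  step pc=5: beq  $r3, $r0, L7  cond=F  regs=(0,1,13,65531,8)
  step pc=6: addi  $r1, $r2, 6  regs=(0,19,13,65531,8)
  step pc=7: or   $r1, $r2, $r0  regs=(0,13,13,65531,8)
  step pc=8: slti  $r3, $r4, 13  regs=(0,13,13,1,8)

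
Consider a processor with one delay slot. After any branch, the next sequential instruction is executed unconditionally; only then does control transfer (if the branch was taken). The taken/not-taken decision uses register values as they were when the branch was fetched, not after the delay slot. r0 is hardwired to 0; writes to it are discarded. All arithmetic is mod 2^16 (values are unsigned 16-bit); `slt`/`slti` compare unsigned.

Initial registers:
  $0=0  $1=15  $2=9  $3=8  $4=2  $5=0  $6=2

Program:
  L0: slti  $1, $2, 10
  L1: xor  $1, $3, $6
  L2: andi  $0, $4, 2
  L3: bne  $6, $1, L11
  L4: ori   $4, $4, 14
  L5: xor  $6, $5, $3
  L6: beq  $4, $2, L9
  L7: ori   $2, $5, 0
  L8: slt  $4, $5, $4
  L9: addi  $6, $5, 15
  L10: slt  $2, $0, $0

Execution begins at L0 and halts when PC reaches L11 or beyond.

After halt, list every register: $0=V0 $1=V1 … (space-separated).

$0=0 $1=10 $2=9 $3=8 $4=14 $5=0 $6=2

  step pc=0: slti  $1, $2, 10  regs=(0,1,9,8,2,0,2)
  step pc=1: xor  $1, $3, $6  regs=(0,10,9,8,2,0,2)
  step pc=2: andi  $0, $4, 2  regs=(0,10,9,8,2,0,2)
  step pc=3: bne  $6, $1, L11  cond=T  regs=(0,10,9,8,2,0,2)
  step pc=4: ori   $4, $4, 14  regs=(0,10,9,8,14,0,2)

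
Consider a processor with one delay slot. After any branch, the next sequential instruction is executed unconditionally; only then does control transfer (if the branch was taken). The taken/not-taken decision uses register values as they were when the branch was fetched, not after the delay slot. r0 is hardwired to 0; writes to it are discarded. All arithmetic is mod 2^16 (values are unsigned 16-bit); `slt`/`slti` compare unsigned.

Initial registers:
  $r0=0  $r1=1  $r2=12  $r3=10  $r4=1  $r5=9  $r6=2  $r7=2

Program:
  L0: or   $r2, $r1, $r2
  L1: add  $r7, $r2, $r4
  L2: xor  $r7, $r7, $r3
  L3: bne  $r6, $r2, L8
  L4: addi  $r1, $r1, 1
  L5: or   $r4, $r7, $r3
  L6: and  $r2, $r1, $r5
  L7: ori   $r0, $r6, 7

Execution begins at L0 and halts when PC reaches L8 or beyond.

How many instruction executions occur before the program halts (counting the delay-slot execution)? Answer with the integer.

5

  step pc=0: or   $r2, $r1, $r2  regs=(0,1,13,10,1,9,2,2)
  step pc=1: add  $r7, $r2, $r4  regs=(0,1,13,10,1,9,2,14)
  step pc=2: xor  $r7, $r7, $r3  regs=(0,1,13,10,1,9,2,4)
  step pc=3: bne  $r6, $r2, L8  cond=T  regs=(0,1,13,10,1,9,2,4)
  step pc=4: addi  $r1, $r1, 1  regs=(0,2,13,10,1,9,2,4)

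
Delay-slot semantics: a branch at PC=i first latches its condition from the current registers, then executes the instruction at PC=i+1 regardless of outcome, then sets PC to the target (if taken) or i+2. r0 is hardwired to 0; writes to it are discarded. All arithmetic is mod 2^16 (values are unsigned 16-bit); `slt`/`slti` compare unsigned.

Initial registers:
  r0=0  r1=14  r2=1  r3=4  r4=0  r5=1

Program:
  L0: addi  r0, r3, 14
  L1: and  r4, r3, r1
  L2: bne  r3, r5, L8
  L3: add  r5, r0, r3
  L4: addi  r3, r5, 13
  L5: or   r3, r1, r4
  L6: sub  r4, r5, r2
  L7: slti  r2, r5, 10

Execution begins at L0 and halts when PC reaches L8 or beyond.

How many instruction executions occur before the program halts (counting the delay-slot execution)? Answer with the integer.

PC=0  addi  r0, r3, 14       | r0=0 r1=14 r2=1 r3=4 r4=0 r5=1
PC=1  and  r4, r3, r1        | r0=0 r1=14 r2=1 r3=4 r4=4 r5=1
PC=2  bne  r3, r5, L8        | r0=0 r1=14 r2=1 r3=4 r4=4 r5=1  [TAKEN]
PC=3  add  r5, r0, r3        | r0=0 r1=14 r2=1 r3=4 r4=4 r5=4

4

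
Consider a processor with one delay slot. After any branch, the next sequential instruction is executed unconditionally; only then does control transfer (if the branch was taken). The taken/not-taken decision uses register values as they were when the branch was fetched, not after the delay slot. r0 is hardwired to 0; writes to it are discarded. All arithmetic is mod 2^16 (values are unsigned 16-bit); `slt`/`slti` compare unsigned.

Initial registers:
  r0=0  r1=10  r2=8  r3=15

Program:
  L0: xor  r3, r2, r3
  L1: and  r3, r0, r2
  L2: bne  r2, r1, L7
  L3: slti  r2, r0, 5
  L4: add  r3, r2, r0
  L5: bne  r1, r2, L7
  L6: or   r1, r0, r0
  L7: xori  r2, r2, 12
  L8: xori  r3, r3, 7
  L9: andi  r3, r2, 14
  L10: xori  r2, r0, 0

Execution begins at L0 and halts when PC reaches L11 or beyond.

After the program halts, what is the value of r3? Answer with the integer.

  step pc=0: xor  r3, r2, r3  regs=(0,10,8,7)
  step pc=1: and  r3, r0, r2  regs=(0,10,8,0)
  step pc=2: bne  r2, r1, L7  cond=T  regs=(0,10,8,0)
  step pc=3: slti  r2, r0, 5  regs=(0,10,1,0)
  step pc=7: xori  r2, r2, 12  regs=(0,10,13,0)
  step pc=8: xori  r3, r3, 7  regs=(0,10,13,7)
  step pc=9: andi  r3, r2, 14  regs=(0,10,13,12)
  step pc=10: xori  r2, r0, 0  regs=(0,10,0,12)

12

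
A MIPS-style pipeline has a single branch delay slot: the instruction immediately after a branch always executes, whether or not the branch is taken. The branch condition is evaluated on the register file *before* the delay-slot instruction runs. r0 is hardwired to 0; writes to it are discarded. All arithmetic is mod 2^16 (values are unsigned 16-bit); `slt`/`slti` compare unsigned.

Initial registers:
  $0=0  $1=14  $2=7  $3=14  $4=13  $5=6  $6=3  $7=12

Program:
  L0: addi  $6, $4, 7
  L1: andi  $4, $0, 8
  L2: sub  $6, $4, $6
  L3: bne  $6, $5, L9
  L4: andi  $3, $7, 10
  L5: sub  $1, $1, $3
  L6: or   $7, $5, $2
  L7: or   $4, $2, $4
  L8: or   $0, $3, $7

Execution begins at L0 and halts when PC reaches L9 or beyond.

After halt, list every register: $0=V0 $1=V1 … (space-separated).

[0] addi  $6, $4, 7  →  {$0:0, $1:14, $2:7, $3:14, $4:13, $5:6, $6:20, $7:12}
[1] andi  $4, $0, 8  →  {$0:0, $1:14, $2:7, $3:14, $4:0, $5:6, $6:20, $7:12}
[2] sub  $6, $4, $6  →  {$0:0, $1:14, $2:7, $3:14, $4:0, $5:6, $6:65516, $7:12}
[3] bne  $6, $5, L9  →  {$0:0, $1:14, $2:7, $3:14, $4:0, $5:6, $6:65516, $7:12}  ⟨branch taken⟩
[4] andi  $3, $7, 10  →  {$0:0, $1:14, $2:7, $3:8, $4:0, $5:6, $6:65516, $7:12}

$0=0 $1=14 $2=7 $3=8 $4=0 $5=6 $6=65516 $7=12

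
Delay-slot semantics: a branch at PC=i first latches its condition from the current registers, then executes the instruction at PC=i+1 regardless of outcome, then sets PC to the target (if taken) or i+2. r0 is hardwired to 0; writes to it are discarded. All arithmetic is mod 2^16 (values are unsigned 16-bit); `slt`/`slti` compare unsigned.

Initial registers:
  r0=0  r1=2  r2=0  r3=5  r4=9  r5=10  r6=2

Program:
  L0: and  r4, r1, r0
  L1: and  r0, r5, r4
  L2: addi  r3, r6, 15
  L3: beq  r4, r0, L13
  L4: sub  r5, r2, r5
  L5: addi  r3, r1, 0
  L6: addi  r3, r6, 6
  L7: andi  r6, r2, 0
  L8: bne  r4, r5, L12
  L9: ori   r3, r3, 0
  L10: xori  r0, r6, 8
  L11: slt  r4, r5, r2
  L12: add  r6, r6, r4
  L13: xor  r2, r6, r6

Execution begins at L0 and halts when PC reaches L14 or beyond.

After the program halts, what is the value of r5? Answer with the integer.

65526

  step pc=0: and  r4, r1, r0  regs=(0,2,0,5,0,10,2)
  step pc=1: and  r0, r5, r4  regs=(0,2,0,5,0,10,2)
  step pc=2: addi  r3, r6, 15  regs=(0,2,0,17,0,10,2)
  step pc=3: beq  r4, r0, L13  cond=T  regs=(0,2,0,17,0,10,2)
  step pc=4: sub  r5, r2, r5  regs=(0,2,0,17,0,65526,2)
  step pc=13: xor  r2, r6, r6  regs=(0,2,0,17,0,65526,2)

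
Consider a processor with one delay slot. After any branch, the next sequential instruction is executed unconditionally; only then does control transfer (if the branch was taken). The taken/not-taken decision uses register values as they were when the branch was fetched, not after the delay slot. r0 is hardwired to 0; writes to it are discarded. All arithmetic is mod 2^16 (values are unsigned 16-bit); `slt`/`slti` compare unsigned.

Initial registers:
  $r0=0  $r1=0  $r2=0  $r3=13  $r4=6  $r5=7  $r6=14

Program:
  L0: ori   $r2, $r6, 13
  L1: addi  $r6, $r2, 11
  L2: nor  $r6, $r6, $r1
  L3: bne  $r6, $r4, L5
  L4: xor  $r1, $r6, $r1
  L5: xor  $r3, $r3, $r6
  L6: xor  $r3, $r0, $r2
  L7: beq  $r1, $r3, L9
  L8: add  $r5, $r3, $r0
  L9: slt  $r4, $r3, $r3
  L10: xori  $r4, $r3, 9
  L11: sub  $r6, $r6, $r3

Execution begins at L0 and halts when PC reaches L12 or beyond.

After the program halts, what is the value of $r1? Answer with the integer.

#0 ori   $r2, $r6, 13 ; 0/0/15/13/6/7/14
#1 addi  $r6, $r2, 11 ; 0/0/15/13/6/7/26
#2 nor  $r6, $r6, $r1 ; 0/0/15/13/6/7/65509
#3 bne  $r6, $r4, L5 ; 0/0/15/13/6/7/65509 ; →target
#4 xor  $r1, $r6, $r1 ; 0/65509/15/13/6/7/65509
#5 xor  $r3, $r3, $r6 ; 0/65509/15/65512/6/7/65509
#6 xor  $r3, $r0, $r2 ; 0/65509/15/15/6/7/65509
#7 beq  $r1, $r3, L9 ; 0/65509/15/15/6/7/65509 ; →fallthru
#8 add  $r5, $r3, $r0 ; 0/65509/15/15/6/15/65509
#9 slt  $r4, $r3, $r3 ; 0/65509/15/15/0/15/65509
#10 xori  $r4, $r3, 9 ; 0/65509/15/15/6/15/65509
#11 sub  $r6, $r6, $r3 ; 0/65509/15/15/6/15/65494

65509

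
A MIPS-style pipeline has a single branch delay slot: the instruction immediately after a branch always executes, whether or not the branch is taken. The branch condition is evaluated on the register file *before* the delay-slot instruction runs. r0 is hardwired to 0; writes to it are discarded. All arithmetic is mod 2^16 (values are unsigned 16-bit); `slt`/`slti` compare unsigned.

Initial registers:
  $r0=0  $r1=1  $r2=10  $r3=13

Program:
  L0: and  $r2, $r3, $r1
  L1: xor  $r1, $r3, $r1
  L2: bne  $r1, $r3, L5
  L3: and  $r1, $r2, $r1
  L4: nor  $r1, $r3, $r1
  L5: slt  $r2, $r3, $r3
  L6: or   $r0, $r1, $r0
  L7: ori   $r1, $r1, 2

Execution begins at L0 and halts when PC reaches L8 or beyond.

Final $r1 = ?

2

  step pc=0: and  $r2, $r3, $r1  regs=(0,1,1,13)
  step pc=1: xor  $r1, $r3, $r1  regs=(0,12,1,13)
  step pc=2: bne  $r1, $r3, L5  cond=T  regs=(0,12,1,13)
  step pc=3: and  $r1, $r2, $r1  regs=(0,0,1,13)
  step pc=5: slt  $r2, $r3, $r3  regs=(0,0,0,13)
  step pc=6: or   $r0, $r1, $r0  regs=(0,0,0,13)
  step pc=7: ori   $r1, $r1, 2  regs=(0,2,0,13)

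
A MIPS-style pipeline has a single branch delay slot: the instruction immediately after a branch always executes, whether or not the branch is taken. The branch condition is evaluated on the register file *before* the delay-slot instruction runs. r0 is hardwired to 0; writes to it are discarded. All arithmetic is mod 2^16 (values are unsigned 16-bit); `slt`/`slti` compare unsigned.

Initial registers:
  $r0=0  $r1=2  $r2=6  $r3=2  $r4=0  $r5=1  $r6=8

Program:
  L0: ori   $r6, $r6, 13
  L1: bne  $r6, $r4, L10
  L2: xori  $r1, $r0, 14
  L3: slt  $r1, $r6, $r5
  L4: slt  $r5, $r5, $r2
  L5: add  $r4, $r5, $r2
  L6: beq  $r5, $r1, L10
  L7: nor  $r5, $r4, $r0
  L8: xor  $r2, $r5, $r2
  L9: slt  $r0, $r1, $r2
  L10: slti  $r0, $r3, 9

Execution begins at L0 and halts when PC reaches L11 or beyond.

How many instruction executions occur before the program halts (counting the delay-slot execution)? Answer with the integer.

4

  step pc=0: ori   $r6, $r6, 13  regs=(0,2,6,2,0,1,13)
  step pc=1: bne  $r6, $r4, L10  cond=T  regs=(0,2,6,2,0,1,13)
  step pc=2: xori  $r1, $r0, 14  regs=(0,14,6,2,0,1,13)
  step pc=10: slti  $r0, $r3, 9  regs=(0,14,6,2,0,1,13)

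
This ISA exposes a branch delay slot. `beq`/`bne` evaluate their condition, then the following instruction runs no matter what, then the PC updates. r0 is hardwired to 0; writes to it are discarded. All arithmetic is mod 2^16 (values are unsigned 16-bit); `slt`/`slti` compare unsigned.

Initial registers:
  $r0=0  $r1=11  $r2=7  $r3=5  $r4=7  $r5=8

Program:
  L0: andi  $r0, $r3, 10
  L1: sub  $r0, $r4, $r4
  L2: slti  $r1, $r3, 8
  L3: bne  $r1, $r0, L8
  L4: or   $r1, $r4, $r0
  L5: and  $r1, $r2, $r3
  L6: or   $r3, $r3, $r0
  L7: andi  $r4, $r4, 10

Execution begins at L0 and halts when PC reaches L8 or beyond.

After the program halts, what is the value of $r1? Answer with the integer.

PC=0  andi  $r0, $r3, 10     | $r0=0 $r1=11 $r2=7 $r3=5 $r4=7 $r5=8
PC=1  sub  $r0, $r4, $r4     | $r0=0 $r1=11 $r2=7 $r3=5 $r4=7 $r5=8
PC=2  slti  $r1, $r3, 8      | $r0=0 $r1=1 $r2=7 $r3=5 $r4=7 $r5=8
PC=3  bne  $r1, $r0, L8      | $r0=0 $r1=1 $r2=7 $r3=5 $r4=7 $r5=8  [TAKEN]
PC=4  or   $r1, $r4, $r0     | $r0=0 $r1=7 $r2=7 $r3=5 $r4=7 $r5=8

7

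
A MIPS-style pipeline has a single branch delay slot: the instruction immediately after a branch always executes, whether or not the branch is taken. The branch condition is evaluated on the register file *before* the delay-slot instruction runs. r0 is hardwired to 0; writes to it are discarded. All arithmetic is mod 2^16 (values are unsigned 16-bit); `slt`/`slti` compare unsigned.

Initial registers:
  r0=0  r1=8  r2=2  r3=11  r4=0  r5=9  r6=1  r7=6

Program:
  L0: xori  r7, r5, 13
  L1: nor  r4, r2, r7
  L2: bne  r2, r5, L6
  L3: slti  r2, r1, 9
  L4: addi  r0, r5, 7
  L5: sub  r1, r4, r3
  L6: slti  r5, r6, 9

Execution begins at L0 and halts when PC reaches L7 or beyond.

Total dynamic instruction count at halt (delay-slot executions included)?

5

#0 xori  r7, r5, 13 ; 0/8/2/11/0/9/1/4
#1 nor  r4, r2, r7 ; 0/8/2/11/65529/9/1/4
#2 bne  r2, r5, L6 ; 0/8/2/11/65529/9/1/4 ; →target
#3 slti  r2, r1, 9 ; 0/8/1/11/65529/9/1/4
#6 slti  r5, r6, 9 ; 0/8/1/11/65529/1/1/4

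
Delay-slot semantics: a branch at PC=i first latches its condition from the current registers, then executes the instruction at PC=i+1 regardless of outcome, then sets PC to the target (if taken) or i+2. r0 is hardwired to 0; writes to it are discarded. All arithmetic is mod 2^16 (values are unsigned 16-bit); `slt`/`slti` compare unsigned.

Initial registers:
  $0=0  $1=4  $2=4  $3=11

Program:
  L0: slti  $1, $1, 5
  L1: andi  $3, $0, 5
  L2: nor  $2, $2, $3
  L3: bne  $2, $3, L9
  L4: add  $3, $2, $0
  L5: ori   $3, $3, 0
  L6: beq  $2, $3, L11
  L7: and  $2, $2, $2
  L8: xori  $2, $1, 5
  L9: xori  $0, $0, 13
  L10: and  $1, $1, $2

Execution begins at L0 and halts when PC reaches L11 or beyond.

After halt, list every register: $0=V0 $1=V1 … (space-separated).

$0=0 $1=1 $2=65531 $3=65531

#0 slti  $1, $1, 5 ; 0/1/4/11
#1 andi  $3, $0, 5 ; 0/1/4/0
#2 nor  $2, $2, $3 ; 0/1/65531/0
#3 bne  $2, $3, L9 ; 0/1/65531/0 ; →target
#4 add  $3, $2, $0 ; 0/1/65531/65531
#9 xori  $0, $0, 13 ; 0/1/65531/65531
#10 and  $1, $1, $2 ; 0/1/65531/65531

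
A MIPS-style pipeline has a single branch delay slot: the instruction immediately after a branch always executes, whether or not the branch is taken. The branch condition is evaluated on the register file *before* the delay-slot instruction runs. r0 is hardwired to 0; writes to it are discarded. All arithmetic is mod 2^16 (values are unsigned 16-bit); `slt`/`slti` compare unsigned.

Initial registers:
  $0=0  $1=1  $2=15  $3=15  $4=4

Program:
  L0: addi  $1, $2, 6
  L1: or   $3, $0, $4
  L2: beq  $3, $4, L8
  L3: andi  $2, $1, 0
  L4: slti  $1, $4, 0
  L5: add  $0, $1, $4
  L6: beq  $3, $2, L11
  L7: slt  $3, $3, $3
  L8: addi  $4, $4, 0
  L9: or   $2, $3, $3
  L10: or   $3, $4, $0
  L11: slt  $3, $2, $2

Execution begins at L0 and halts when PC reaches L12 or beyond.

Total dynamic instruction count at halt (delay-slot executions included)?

#0 addi  $1, $2, 6 ; 0/21/15/15/4
#1 or   $3, $0, $4 ; 0/21/15/4/4
#2 beq  $3, $4, L8 ; 0/21/15/4/4 ; →target
#3 andi  $2, $1, 0 ; 0/21/0/4/4
#8 addi  $4, $4, 0 ; 0/21/0/4/4
#9 or   $2, $3, $3 ; 0/21/4/4/4
#10 or   $3, $4, $0 ; 0/21/4/4/4
#11 slt  $3, $2, $2 ; 0/21/4/0/4

8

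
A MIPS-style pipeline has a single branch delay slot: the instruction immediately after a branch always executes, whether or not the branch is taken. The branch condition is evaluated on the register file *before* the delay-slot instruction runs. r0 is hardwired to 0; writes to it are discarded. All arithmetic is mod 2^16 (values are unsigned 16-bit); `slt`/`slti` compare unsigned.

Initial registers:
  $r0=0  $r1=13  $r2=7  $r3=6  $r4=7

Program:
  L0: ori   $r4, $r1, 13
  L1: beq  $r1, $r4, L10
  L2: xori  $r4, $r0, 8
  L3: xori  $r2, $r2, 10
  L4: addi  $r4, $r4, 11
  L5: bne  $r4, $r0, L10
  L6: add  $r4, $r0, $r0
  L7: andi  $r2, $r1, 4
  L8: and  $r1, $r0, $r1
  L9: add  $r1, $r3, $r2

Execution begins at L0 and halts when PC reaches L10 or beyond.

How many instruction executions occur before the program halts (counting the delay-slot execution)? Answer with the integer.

3

#0 ori   $r4, $r1, 13 ; 0/13/7/6/13
#1 beq  $r1, $r4, L10 ; 0/13/7/6/13 ; →target
#2 xori  $r4, $r0, 8 ; 0/13/7/6/8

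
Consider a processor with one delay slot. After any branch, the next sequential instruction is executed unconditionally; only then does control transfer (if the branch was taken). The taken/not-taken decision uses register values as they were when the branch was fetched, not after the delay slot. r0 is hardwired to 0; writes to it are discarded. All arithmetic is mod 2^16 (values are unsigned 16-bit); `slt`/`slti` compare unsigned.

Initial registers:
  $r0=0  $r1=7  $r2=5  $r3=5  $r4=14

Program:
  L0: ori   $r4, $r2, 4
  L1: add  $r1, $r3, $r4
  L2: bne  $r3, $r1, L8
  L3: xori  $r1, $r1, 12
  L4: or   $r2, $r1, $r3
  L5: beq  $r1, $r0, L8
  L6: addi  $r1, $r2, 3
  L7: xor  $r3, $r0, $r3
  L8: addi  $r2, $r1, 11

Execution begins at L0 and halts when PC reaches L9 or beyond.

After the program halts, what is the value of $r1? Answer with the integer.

6

  step pc=0: ori   $r4, $r2, 4  regs=(0,7,5,5,5)
  step pc=1: add  $r1, $r3, $r4  regs=(0,10,5,5,5)
  step pc=2: bne  $r3, $r1, L8  cond=T  regs=(0,10,5,5,5)
  step pc=3: xori  $r1, $r1, 12  regs=(0,6,5,5,5)
  step pc=8: addi  $r2, $r1, 11  regs=(0,6,17,5,5)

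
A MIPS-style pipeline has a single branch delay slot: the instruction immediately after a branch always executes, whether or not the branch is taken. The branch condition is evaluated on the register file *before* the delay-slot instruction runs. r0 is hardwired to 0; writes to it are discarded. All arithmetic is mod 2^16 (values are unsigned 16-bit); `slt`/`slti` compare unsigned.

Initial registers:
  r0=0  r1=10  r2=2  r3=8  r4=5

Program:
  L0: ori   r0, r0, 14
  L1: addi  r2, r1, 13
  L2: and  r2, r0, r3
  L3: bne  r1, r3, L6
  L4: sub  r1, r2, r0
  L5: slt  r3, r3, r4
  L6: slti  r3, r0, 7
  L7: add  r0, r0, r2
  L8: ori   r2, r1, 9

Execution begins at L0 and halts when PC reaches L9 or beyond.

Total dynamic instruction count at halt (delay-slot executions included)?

[0] ori   r0, r0, 14  →  {r0:0, r1:10, r2:2, r3:8, r4:5}
[1] addi  r2, r1, 13  →  {r0:0, r1:10, r2:23, r3:8, r4:5}
[2] and  r2, r0, r3  →  {r0:0, r1:10, r2:0, r3:8, r4:5}
[3] bne  r1, r3, L6  →  {r0:0, r1:10, r2:0, r3:8, r4:5}  ⟨branch taken⟩
[4] sub  r1, r2, r0  →  {r0:0, r1:0, r2:0, r3:8, r4:5}
[6] slti  r3, r0, 7  →  {r0:0, r1:0, r2:0, r3:1, r4:5}
[7] add  r0, r0, r2  →  {r0:0, r1:0, r2:0, r3:1, r4:5}
[8] ori   r2, r1, 9  →  {r0:0, r1:0, r2:9, r3:1, r4:5}

8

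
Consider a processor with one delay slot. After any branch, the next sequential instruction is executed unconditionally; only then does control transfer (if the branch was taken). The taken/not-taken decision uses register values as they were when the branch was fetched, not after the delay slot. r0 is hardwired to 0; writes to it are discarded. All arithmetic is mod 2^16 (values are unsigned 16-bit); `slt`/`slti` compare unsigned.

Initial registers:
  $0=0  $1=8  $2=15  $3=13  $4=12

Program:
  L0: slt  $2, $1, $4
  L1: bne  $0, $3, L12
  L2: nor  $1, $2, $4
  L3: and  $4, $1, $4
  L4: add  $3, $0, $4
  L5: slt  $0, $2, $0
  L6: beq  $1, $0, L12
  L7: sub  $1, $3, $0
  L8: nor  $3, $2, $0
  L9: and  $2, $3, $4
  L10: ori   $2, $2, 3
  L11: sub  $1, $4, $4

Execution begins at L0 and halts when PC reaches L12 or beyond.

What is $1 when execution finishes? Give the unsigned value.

65522

#0 slt  $2, $1, $4 ; 0/8/1/13/12
#1 bne  $0, $3, L12 ; 0/8/1/13/12 ; →target
#2 nor  $1, $2, $4 ; 0/65522/1/13/12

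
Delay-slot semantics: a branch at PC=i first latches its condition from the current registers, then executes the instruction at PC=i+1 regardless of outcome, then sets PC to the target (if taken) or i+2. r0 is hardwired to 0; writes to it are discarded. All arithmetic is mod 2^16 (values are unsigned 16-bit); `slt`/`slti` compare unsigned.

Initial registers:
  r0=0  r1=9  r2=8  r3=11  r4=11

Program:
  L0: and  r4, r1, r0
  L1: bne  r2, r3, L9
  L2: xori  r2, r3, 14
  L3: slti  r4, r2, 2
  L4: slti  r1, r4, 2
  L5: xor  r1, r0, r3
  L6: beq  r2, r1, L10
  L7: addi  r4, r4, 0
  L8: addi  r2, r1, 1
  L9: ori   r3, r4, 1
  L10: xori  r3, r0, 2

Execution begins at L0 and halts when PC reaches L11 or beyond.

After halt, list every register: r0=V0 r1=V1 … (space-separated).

PC=0  and  r4, r1, r0        | r0=0 r1=9 r2=8 r3=11 r4=0
PC=1  bne  r2, r3, L9        | r0=0 r1=9 r2=8 r3=11 r4=0  [TAKEN]
PC=2  xori  r2, r3, 14       | r0=0 r1=9 r2=5 r3=11 r4=0
PC=9  ori   r3, r4, 1        | r0=0 r1=9 r2=5 r3=1 r4=0
PC=10 xori  r3, r0, 2        | r0=0 r1=9 r2=5 r3=2 r4=0

r0=0 r1=9 r2=5 r3=2 r4=0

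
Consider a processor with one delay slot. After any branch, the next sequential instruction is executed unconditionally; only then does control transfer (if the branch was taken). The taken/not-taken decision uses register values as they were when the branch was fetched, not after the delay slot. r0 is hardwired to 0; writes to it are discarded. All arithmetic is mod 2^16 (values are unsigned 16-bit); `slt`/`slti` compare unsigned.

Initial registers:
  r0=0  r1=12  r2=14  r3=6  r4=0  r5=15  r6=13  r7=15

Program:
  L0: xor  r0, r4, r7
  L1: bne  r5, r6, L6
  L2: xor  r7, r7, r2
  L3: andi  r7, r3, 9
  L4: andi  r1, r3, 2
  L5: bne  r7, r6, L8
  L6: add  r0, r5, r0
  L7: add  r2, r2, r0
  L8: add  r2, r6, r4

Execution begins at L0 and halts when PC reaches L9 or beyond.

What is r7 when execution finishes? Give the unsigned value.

1

PC=0  xor  r0, r4, r7        | r0=0 r1=12 r2=14 r3=6 r4=0 r5=15 r6=13 r7=15
PC=1  bne  r5, r6, L6        | r0=0 r1=12 r2=14 r3=6 r4=0 r5=15 r6=13 r7=15  [TAKEN]
PC=2  xor  r7, r7, r2        | r0=0 r1=12 r2=14 r3=6 r4=0 r5=15 r6=13 r7=1
PC=6  add  r0, r5, r0        | r0=0 r1=12 r2=14 r3=6 r4=0 r5=15 r6=13 r7=1
PC=7  add  r2, r2, r0        | r0=0 r1=12 r2=14 r3=6 r4=0 r5=15 r6=13 r7=1
PC=8  add  r2, r6, r4        | r0=0 r1=12 r2=13 r3=6 r4=0 r5=15 r6=13 r7=1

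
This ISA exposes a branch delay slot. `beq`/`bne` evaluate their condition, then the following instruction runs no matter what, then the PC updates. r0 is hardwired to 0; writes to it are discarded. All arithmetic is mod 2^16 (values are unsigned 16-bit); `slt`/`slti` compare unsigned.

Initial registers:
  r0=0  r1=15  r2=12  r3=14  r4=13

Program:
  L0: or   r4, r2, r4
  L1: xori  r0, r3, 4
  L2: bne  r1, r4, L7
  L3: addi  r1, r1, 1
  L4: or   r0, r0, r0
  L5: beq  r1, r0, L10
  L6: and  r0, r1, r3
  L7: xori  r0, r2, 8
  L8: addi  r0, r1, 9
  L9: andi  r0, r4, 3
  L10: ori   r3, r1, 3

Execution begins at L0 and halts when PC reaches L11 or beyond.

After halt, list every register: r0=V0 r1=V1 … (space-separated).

r0=0 r1=16 r2=12 r3=19 r4=13

PC=0  or   r4, r2, r4        | r0=0 r1=15 r2=12 r3=14 r4=13
PC=1  xori  r0, r3, 4        | r0=0 r1=15 r2=12 r3=14 r4=13
PC=2  bne  r1, r4, L7        | r0=0 r1=15 r2=12 r3=14 r4=13  [TAKEN]
PC=3  addi  r1, r1, 1        | r0=0 r1=16 r2=12 r3=14 r4=13
PC=7  xori  r0, r2, 8        | r0=0 r1=16 r2=12 r3=14 r4=13
PC=8  addi  r0, r1, 9        | r0=0 r1=16 r2=12 r3=14 r4=13
PC=9  andi  r0, r4, 3        | r0=0 r1=16 r2=12 r3=14 r4=13
PC=10 ori   r3, r1, 3        | r0=0 r1=16 r2=12 r3=19 r4=13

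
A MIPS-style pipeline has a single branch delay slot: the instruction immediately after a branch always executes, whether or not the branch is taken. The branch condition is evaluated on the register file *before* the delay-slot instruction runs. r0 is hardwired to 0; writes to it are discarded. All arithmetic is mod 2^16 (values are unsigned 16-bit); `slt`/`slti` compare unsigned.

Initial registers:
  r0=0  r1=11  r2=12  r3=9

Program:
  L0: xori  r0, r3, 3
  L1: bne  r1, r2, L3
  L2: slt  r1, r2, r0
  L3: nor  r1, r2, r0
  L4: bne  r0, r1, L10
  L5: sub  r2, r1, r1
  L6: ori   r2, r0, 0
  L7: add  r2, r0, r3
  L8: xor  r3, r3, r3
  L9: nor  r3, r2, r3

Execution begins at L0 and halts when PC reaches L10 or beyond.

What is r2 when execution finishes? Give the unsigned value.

0

PC=0  xori  r0, r3, 3        | r0=0 r1=11 r2=12 r3=9
PC=1  bne  r1, r2, L3        | r0=0 r1=11 r2=12 r3=9  [TAKEN]
PC=2  slt  r1, r2, r0        | r0=0 r1=0 r2=12 r3=9
PC=3  nor  r1, r2, r0        | r0=0 r1=65523 r2=12 r3=9
PC=4  bne  r0, r1, L10       | r0=0 r1=65523 r2=12 r3=9  [TAKEN]
PC=5  sub  r2, r1, r1        | r0=0 r1=65523 r2=0 r3=9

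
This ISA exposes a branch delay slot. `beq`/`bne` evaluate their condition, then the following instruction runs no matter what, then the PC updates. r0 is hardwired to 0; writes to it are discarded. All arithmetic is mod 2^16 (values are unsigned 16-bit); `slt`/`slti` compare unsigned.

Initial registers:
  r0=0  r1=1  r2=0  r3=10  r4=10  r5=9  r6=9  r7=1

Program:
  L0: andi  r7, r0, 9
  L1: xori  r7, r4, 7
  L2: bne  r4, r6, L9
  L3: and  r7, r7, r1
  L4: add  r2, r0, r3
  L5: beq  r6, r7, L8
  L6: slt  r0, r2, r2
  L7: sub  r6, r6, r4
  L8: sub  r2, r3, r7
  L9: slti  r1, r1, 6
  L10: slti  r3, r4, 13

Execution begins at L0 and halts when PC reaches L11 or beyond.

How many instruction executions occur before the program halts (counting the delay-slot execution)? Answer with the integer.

6

PC=0  andi  r7, r0, 9        | r0=0 r1=1 r2=0 r3=10 r4=10 r5=9 r6=9 r7=0
PC=1  xori  r7, r4, 7        | r0=0 r1=1 r2=0 r3=10 r4=10 r5=9 r6=9 r7=13
PC=2  bne  r4, r6, L9        | r0=0 r1=1 r2=0 r3=10 r4=10 r5=9 r6=9 r7=13  [TAKEN]
PC=3  and  r7, r7, r1        | r0=0 r1=1 r2=0 r3=10 r4=10 r5=9 r6=9 r7=1
PC=9  slti  r1, r1, 6        | r0=0 r1=1 r2=0 r3=10 r4=10 r5=9 r6=9 r7=1
PC=10 slti  r3, r4, 13       | r0=0 r1=1 r2=0 r3=1 r4=10 r5=9 r6=9 r7=1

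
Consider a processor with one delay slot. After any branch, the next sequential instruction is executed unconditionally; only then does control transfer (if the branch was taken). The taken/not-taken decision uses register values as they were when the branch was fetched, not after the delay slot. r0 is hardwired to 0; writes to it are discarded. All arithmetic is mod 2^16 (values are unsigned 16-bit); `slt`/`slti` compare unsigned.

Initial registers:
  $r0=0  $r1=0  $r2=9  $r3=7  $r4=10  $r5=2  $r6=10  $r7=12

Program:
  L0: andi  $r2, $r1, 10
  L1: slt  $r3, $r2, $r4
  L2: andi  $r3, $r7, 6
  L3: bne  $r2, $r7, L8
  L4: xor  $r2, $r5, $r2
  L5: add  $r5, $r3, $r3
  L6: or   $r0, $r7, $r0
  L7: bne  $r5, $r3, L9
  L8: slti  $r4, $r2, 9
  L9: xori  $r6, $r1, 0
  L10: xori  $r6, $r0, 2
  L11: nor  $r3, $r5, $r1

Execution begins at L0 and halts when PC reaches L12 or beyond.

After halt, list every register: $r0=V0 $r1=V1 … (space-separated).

  step pc=0: andi  $r2, $r1, 10  regs=(0,0,0,7,10,2,10,12)
  step pc=1: slt  $r3, $r2, $r4  regs=(0,0,0,1,10,2,10,12)
  step pc=2: andi  $r3, $r7, 6  regs=(0,0,0,4,10,2,10,12)
  step pc=3: bne  $r2, $r7, L8  cond=T  regs=(0,0,0,4,10,2,10,12)
  step pc=4: xor  $r2, $r5, $r2  regs=(0,0,2,4,10,2,10,12)
  step pc=8: slti  $r4, $r2, 9  regs=(0,0,2,4,1,2,10,12)
  step pc=9: xori  $r6, $r1, 0  regs=(0,0,2,4,1,2,0,12)
  step pc=10: xori  $r6, $r0, 2  regs=(0,0,2,4,1,2,2,12)
  step pc=11: nor  $r3, $r5, $r1  regs=(0,0,2,65533,1,2,2,12)

$r0=0 $r1=0 $r2=2 $r3=65533 $r4=1 $r5=2 $r6=2 $r7=12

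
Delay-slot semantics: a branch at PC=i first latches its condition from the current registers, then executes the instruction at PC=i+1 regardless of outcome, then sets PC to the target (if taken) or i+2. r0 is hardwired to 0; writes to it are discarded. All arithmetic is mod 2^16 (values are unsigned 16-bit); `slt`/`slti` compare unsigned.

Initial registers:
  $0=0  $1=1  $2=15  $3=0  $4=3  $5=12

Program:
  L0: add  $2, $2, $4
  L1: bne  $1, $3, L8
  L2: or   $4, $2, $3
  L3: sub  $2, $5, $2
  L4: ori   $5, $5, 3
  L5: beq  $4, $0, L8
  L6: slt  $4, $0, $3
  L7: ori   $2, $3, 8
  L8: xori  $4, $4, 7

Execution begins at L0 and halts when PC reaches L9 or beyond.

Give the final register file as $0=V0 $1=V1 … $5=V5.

#0 add  $2, $2, $4 ; 0/1/18/0/3/12
#1 bne  $1, $3, L8 ; 0/1/18/0/3/12 ; →target
#2 or   $4, $2, $3 ; 0/1/18/0/18/12
#8 xori  $4, $4, 7 ; 0/1/18/0/21/12

$0=0 $1=1 $2=18 $3=0 $4=21 $5=12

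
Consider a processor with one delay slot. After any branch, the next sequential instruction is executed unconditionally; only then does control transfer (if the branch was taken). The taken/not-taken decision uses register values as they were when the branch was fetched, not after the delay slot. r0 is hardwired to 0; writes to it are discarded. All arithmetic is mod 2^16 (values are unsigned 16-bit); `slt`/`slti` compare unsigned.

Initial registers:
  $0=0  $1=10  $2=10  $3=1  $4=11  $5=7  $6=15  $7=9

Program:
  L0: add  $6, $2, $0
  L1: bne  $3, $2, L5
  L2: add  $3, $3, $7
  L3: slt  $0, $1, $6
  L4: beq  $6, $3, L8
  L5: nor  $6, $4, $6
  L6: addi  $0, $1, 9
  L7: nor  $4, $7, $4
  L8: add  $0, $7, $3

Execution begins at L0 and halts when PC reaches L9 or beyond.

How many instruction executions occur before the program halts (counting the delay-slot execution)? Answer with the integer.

#0 add  $6, $2, $0 ; 0/10/10/1/11/7/10/9
#1 bne  $3, $2, L5 ; 0/10/10/1/11/7/10/9 ; →target
#2 add  $3, $3, $7 ; 0/10/10/10/11/7/10/9
#5 nor  $6, $4, $6 ; 0/10/10/10/11/7/65524/9
#6 addi  $0, $1, 9 ; 0/10/10/10/11/7/65524/9
#7 nor  $4, $7, $4 ; 0/10/10/10/65524/7/65524/9
#8 add  $0, $7, $3 ; 0/10/10/10/65524/7/65524/9

7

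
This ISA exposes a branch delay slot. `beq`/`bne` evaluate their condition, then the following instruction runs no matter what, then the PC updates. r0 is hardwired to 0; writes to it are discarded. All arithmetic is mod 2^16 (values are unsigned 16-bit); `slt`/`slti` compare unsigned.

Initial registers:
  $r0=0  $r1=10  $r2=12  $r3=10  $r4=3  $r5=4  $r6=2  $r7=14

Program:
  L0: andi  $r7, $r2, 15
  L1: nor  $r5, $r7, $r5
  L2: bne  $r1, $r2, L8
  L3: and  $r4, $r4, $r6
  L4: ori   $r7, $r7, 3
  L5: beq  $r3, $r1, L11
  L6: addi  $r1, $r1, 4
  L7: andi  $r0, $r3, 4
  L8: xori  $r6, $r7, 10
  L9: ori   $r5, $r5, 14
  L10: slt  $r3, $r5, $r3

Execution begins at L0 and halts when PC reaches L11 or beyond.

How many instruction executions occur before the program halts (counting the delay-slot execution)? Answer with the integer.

  step pc=0: andi  $r7, $r2, 15  regs=(0,10,12,10,3,4,2,12)
  step pc=1: nor  $r5, $r7, $r5  regs=(0,10,12,10,3,65523,2,12)
  step pc=2: bne  $r1, $r2, L8  cond=T  regs=(0,10,12,10,3,65523,2,12)
  step pc=3: and  $r4, $r4, $r6  regs=(0,10,12,10,2,65523,2,12)
  step pc=8: xori  $r6, $r7, 10  regs=(0,10,12,10,2,65523,6,12)
  step pc=9: ori   $r5, $r5, 14  regs=(0,10,12,10,2,65535,6,12)
  step pc=10: slt  $r3, $r5, $r3  regs=(0,10,12,0,2,65535,6,12)

7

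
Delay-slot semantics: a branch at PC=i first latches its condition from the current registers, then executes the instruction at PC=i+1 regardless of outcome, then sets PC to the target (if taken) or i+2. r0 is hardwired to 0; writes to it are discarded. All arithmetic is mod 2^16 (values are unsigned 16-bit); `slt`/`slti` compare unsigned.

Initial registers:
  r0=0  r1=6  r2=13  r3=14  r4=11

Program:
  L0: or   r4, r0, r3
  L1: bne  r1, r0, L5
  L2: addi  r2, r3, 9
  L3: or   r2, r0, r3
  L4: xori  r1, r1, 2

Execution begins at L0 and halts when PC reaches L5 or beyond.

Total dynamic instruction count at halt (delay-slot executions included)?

3

#0 or   r4, r0, r3 ; 0/6/13/14/14
#1 bne  r1, r0, L5 ; 0/6/13/14/14 ; →target
#2 addi  r2, r3, 9 ; 0/6/23/14/14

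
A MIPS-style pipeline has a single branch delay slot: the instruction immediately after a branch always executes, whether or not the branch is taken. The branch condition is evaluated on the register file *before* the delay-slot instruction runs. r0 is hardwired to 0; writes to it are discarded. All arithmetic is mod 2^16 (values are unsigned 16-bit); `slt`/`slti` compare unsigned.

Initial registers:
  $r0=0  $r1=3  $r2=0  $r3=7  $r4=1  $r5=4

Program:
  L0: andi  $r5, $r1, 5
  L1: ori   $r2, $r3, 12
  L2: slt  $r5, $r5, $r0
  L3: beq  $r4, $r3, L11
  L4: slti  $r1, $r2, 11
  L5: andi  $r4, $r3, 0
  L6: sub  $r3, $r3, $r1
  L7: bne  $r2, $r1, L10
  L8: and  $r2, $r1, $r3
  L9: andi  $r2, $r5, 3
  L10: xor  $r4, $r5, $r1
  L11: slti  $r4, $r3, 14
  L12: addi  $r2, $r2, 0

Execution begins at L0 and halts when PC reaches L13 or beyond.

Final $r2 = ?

  step pc=0: andi  $r5, $r1, 5  regs=(0,3,0,7,1,1)
  step pc=1: ori   $r2, $r3, 12  regs=(0,3,15,7,1,1)
  step pc=2: slt  $r5, $r5, $r0  regs=(0,3,15,7,1,0)
  step pc=3: beq  $r4, $r3, L11  cond=F  regs=(0,3,15,7,1,0)
  step pc=4: slti  $r1, $r2, 11  regs=(0,0,15,7,1,0)
  step pc=5: andi  $r4, $r3, 0  regs=(0,0,15,7,0,0)
  step pc=6: sub  $r3, $r3, $r1  regs=(0,0,15,7,0,0)
  step pc=7: bne  $r2, $r1, L10  cond=T  regs=(0,0,15,7,0,0)
  step pc=8: and  $r2, $r1, $r3  regs=(0,0,0,7,0,0)
  step pc=10: xor  $r4, $r5, $r1  regs=(0,0,0,7,0,0)
  step pc=11: slti  $r4, $r3, 14  regs=(0,0,0,7,1,0)
  step pc=12: addi  $r2, $r2, 0  regs=(0,0,0,7,1,0)

0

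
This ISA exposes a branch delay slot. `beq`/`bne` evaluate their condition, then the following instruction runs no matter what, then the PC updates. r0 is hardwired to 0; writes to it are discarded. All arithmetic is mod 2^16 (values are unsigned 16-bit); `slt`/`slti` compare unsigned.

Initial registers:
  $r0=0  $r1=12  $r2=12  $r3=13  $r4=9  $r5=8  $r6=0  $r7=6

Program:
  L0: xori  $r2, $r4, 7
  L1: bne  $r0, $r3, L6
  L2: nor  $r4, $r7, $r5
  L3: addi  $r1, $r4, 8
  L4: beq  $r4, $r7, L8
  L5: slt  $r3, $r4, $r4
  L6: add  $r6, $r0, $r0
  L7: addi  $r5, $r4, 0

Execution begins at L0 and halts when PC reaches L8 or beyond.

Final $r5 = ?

65521

[0] xori  $r2, $r4, 7  →  {$r0:0, $r1:12, $r2:14, $r3:13, $r4:9, $r5:8, $r6:0, $r7:6}
[1] bne  $r0, $r3, L6  →  {$r0:0, $r1:12, $r2:14, $r3:13, $r4:9, $r5:8, $r6:0, $r7:6}  ⟨branch taken⟩
[2] nor  $r4, $r7, $r5  →  {$r0:0, $r1:12, $r2:14, $r3:13, $r4:65521, $r5:8, $r6:0, $r7:6}
[6] add  $r6, $r0, $r0  →  {$r0:0, $r1:12, $r2:14, $r3:13, $r4:65521, $r5:8, $r6:0, $r7:6}
[7] addi  $r5, $r4, 0  →  {$r0:0, $r1:12, $r2:14, $r3:13, $r4:65521, $r5:65521, $r6:0, $r7:6}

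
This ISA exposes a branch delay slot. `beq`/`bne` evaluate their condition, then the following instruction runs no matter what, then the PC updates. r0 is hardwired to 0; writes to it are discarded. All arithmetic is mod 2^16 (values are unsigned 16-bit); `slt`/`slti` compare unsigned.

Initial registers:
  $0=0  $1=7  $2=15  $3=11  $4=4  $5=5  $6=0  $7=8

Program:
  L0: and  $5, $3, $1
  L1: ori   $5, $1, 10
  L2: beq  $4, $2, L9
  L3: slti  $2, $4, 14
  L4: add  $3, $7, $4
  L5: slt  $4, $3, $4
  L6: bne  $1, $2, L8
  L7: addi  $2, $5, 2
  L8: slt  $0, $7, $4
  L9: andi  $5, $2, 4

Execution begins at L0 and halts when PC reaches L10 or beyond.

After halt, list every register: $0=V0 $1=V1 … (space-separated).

#0 and  $5, $3, $1 ; 0/7/15/11/4/3/0/8
#1 ori   $5, $1, 10 ; 0/7/15/11/4/15/0/8
#2 beq  $4, $2, L9 ; 0/7/15/11/4/15/0/8 ; →fallthru
#3 slti  $2, $4, 14 ; 0/7/1/11/4/15/0/8
#4 add  $3, $7, $4 ; 0/7/1/12/4/15/0/8
#5 slt  $4, $3, $4 ; 0/7/1/12/0/15/0/8
#6 bne  $1, $2, L8 ; 0/7/1/12/0/15/0/8 ; →target
#7 addi  $2, $5, 2 ; 0/7/17/12/0/15/0/8
#8 slt  $0, $7, $4 ; 0/7/17/12/0/15/0/8
#9 andi  $5, $2, 4 ; 0/7/17/12/0/0/0/8

$0=0 $1=7 $2=17 $3=12 $4=0 $5=0 $6=0 $7=8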